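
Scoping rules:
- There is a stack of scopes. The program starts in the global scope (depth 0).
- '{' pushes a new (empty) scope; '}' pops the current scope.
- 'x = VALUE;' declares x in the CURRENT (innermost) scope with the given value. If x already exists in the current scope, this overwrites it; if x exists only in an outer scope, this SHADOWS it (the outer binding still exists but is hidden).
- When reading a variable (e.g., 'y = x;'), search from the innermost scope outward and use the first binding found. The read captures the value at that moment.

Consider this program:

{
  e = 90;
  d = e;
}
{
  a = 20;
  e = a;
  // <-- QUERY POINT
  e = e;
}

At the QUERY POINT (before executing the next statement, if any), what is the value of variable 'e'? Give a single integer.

Step 1: enter scope (depth=1)
Step 2: declare e=90 at depth 1
Step 3: declare d=(read e)=90 at depth 1
Step 4: exit scope (depth=0)
Step 5: enter scope (depth=1)
Step 6: declare a=20 at depth 1
Step 7: declare e=(read a)=20 at depth 1
Visible at query point: a=20 e=20

Answer: 20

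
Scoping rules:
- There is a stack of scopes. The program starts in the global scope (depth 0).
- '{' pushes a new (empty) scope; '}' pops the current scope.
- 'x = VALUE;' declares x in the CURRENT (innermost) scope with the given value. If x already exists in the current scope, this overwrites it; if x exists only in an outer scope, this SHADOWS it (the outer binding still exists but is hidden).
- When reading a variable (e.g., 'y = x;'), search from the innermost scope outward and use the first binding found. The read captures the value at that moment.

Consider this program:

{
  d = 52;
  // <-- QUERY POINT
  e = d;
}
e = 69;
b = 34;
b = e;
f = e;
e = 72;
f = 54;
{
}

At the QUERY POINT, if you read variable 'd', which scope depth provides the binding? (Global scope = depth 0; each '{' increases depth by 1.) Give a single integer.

Answer: 1

Derivation:
Step 1: enter scope (depth=1)
Step 2: declare d=52 at depth 1
Visible at query point: d=52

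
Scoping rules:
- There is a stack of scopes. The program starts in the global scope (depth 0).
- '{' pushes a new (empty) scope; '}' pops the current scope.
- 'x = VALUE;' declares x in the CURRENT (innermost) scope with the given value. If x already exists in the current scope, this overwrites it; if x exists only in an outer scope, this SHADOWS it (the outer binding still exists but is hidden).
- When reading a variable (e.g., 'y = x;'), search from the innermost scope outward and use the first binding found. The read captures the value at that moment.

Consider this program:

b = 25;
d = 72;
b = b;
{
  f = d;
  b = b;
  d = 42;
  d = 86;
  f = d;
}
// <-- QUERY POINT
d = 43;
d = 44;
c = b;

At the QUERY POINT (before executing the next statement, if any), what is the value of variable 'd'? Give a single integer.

Answer: 72

Derivation:
Step 1: declare b=25 at depth 0
Step 2: declare d=72 at depth 0
Step 3: declare b=(read b)=25 at depth 0
Step 4: enter scope (depth=1)
Step 5: declare f=(read d)=72 at depth 1
Step 6: declare b=(read b)=25 at depth 1
Step 7: declare d=42 at depth 1
Step 8: declare d=86 at depth 1
Step 9: declare f=(read d)=86 at depth 1
Step 10: exit scope (depth=0)
Visible at query point: b=25 d=72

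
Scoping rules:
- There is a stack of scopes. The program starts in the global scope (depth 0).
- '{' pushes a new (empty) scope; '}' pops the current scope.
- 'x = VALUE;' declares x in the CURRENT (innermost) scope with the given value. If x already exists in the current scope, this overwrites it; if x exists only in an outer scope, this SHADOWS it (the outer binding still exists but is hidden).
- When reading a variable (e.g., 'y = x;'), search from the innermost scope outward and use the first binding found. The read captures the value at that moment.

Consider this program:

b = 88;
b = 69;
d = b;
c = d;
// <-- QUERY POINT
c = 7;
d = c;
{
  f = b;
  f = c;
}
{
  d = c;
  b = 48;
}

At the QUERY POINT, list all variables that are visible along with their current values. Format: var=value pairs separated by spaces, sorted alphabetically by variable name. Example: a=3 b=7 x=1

Step 1: declare b=88 at depth 0
Step 2: declare b=69 at depth 0
Step 3: declare d=(read b)=69 at depth 0
Step 4: declare c=(read d)=69 at depth 0
Visible at query point: b=69 c=69 d=69

Answer: b=69 c=69 d=69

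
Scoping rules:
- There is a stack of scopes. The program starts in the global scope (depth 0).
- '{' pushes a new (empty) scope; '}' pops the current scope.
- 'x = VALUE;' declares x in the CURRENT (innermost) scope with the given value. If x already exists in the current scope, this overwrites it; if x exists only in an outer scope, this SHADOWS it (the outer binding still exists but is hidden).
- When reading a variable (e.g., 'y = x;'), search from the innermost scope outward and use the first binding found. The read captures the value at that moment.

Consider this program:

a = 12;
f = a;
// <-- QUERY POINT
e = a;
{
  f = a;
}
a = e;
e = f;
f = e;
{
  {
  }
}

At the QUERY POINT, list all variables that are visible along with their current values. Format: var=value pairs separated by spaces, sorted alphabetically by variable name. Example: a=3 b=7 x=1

Step 1: declare a=12 at depth 0
Step 2: declare f=(read a)=12 at depth 0
Visible at query point: a=12 f=12

Answer: a=12 f=12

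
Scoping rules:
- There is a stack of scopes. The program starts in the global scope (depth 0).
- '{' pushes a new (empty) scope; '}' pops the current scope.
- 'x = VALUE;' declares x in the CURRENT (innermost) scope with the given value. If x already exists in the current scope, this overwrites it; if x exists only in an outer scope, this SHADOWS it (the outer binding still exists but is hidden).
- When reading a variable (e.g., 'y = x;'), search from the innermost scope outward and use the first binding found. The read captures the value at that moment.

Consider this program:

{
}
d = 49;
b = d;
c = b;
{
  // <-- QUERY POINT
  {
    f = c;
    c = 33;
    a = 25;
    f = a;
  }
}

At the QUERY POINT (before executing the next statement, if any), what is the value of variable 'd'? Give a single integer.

Step 1: enter scope (depth=1)
Step 2: exit scope (depth=0)
Step 3: declare d=49 at depth 0
Step 4: declare b=(read d)=49 at depth 0
Step 5: declare c=(read b)=49 at depth 0
Step 6: enter scope (depth=1)
Visible at query point: b=49 c=49 d=49

Answer: 49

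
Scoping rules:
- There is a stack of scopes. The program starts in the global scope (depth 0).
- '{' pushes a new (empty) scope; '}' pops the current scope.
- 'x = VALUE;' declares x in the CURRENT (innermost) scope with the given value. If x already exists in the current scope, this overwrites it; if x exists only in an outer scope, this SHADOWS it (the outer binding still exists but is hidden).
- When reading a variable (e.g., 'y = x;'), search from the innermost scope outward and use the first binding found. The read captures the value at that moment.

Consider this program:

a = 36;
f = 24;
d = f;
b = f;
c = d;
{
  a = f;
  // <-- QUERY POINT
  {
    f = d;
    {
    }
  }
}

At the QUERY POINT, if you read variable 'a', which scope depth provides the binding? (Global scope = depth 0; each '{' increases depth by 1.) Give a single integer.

Step 1: declare a=36 at depth 0
Step 2: declare f=24 at depth 0
Step 3: declare d=(read f)=24 at depth 0
Step 4: declare b=(read f)=24 at depth 0
Step 5: declare c=(read d)=24 at depth 0
Step 6: enter scope (depth=1)
Step 7: declare a=(read f)=24 at depth 1
Visible at query point: a=24 b=24 c=24 d=24 f=24

Answer: 1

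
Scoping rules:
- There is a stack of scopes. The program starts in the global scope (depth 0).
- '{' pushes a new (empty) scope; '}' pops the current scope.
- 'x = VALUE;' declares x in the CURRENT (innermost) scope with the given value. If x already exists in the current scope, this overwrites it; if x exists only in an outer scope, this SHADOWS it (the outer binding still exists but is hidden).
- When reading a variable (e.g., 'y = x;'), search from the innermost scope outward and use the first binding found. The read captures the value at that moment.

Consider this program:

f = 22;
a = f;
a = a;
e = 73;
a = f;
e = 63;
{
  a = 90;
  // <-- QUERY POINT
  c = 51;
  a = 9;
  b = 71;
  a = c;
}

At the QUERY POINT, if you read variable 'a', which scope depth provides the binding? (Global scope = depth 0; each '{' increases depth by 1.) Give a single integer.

Step 1: declare f=22 at depth 0
Step 2: declare a=(read f)=22 at depth 0
Step 3: declare a=(read a)=22 at depth 0
Step 4: declare e=73 at depth 0
Step 5: declare a=(read f)=22 at depth 0
Step 6: declare e=63 at depth 0
Step 7: enter scope (depth=1)
Step 8: declare a=90 at depth 1
Visible at query point: a=90 e=63 f=22

Answer: 1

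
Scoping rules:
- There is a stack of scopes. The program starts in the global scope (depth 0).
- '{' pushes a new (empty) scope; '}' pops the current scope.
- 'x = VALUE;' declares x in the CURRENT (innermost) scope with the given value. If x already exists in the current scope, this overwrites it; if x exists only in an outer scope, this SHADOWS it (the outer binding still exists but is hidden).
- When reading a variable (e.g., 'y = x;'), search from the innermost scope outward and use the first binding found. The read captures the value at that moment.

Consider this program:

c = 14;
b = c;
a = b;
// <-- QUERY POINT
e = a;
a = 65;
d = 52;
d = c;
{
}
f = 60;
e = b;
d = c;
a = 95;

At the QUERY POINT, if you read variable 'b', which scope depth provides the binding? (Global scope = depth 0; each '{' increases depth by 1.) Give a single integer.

Step 1: declare c=14 at depth 0
Step 2: declare b=(read c)=14 at depth 0
Step 3: declare a=(read b)=14 at depth 0
Visible at query point: a=14 b=14 c=14

Answer: 0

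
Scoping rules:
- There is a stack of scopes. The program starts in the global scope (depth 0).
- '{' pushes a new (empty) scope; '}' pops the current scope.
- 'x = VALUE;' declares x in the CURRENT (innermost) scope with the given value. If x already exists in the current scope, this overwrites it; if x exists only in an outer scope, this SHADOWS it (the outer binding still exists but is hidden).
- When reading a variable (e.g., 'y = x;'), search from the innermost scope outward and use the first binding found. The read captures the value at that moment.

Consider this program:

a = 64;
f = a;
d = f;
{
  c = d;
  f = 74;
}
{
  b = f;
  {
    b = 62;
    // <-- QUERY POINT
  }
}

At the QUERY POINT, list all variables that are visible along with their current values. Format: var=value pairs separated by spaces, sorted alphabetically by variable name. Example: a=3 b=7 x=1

Answer: a=64 b=62 d=64 f=64

Derivation:
Step 1: declare a=64 at depth 0
Step 2: declare f=(read a)=64 at depth 0
Step 3: declare d=(read f)=64 at depth 0
Step 4: enter scope (depth=1)
Step 5: declare c=(read d)=64 at depth 1
Step 6: declare f=74 at depth 1
Step 7: exit scope (depth=0)
Step 8: enter scope (depth=1)
Step 9: declare b=(read f)=64 at depth 1
Step 10: enter scope (depth=2)
Step 11: declare b=62 at depth 2
Visible at query point: a=64 b=62 d=64 f=64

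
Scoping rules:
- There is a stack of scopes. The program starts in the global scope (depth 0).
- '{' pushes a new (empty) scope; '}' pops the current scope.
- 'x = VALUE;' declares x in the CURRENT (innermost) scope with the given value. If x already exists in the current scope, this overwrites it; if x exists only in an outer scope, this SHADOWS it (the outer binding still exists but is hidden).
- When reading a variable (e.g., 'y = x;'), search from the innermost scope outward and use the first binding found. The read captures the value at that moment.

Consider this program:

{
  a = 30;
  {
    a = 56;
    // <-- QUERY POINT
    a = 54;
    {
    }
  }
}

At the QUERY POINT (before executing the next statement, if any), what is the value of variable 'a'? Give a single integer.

Answer: 56

Derivation:
Step 1: enter scope (depth=1)
Step 2: declare a=30 at depth 1
Step 3: enter scope (depth=2)
Step 4: declare a=56 at depth 2
Visible at query point: a=56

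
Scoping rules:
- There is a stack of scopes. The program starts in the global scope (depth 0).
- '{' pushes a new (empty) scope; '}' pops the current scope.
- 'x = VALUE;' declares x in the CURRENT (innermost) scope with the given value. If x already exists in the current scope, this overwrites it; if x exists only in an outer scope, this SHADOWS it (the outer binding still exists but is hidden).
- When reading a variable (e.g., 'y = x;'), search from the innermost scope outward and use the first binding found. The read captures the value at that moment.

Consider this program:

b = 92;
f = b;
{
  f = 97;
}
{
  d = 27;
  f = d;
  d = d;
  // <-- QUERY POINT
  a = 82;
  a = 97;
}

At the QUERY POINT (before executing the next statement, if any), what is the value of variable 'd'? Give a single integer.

Answer: 27

Derivation:
Step 1: declare b=92 at depth 0
Step 2: declare f=(read b)=92 at depth 0
Step 3: enter scope (depth=1)
Step 4: declare f=97 at depth 1
Step 5: exit scope (depth=0)
Step 6: enter scope (depth=1)
Step 7: declare d=27 at depth 1
Step 8: declare f=(read d)=27 at depth 1
Step 9: declare d=(read d)=27 at depth 1
Visible at query point: b=92 d=27 f=27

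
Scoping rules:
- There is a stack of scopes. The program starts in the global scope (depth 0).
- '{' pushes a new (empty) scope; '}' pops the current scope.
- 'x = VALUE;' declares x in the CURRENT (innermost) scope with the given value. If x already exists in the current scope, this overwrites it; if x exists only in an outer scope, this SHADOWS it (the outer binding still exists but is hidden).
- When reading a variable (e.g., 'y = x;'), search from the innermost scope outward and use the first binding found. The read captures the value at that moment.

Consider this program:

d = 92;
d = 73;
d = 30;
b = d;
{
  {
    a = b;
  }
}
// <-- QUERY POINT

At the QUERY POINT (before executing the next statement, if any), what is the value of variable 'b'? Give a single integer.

Step 1: declare d=92 at depth 0
Step 2: declare d=73 at depth 0
Step 3: declare d=30 at depth 0
Step 4: declare b=(read d)=30 at depth 0
Step 5: enter scope (depth=1)
Step 6: enter scope (depth=2)
Step 7: declare a=(read b)=30 at depth 2
Step 8: exit scope (depth=1)
Step 9: exit scope (depth=0)
Visible at query point: b=30 d=30

Answer: 30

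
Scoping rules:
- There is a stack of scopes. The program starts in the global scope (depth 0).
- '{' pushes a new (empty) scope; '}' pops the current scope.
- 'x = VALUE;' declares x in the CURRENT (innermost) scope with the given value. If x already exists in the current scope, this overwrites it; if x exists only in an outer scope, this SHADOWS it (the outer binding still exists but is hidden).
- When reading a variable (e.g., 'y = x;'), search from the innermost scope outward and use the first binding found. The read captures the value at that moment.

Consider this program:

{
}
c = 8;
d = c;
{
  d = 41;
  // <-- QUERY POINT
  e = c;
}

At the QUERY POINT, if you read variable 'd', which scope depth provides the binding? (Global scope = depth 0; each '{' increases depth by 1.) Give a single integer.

Step 1: enter scope (depth=1)
Step 2: exit scope (depth=0)
Step 3: declare c=8 at depth 0
Step 4: declare d=(read c)=8 at depth 0
Step 5: enter scope (depth=1)
Step 6: declare d=41 at depth 1
Visible at query point: c=8 d=41

Answer: 1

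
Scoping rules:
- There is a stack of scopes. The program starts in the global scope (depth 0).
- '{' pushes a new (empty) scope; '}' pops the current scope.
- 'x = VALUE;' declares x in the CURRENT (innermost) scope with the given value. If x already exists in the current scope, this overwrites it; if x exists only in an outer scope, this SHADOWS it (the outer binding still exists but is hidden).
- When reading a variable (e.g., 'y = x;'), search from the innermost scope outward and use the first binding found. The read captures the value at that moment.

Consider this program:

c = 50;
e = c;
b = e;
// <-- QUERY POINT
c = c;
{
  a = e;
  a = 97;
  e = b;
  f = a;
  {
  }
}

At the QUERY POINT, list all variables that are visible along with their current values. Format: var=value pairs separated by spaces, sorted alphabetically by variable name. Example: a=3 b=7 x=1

Answer: b=50 c=50 e=50

Derivation:
Step 1: declare c=50 at depth 0
Step 2: declare e=(read c)=50 at depth 0
Step 3: declare b=(read e)=50 at depth 0
Visible at query point: b=50 c=50 e=50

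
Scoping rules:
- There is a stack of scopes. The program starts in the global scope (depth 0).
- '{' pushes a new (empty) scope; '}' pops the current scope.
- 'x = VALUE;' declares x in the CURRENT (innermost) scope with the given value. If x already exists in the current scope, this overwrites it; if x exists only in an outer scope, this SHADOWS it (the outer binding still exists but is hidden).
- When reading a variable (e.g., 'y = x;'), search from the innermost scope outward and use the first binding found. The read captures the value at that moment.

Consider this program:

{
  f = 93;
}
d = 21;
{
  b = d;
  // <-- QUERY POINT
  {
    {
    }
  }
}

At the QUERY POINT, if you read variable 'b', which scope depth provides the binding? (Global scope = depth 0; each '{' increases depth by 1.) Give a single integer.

Step 1: enter scope (depth=1)
Step 2: declare f=93 at depth 1
Step 3: exit scope (depth=0)
Step 4: declare d=21 at depth 0
Step 5: enter scope (depth=1)
Step 6: declare b=(read d)=21 at depth 1
Visible at query point: b=21 d=21

Answer: 1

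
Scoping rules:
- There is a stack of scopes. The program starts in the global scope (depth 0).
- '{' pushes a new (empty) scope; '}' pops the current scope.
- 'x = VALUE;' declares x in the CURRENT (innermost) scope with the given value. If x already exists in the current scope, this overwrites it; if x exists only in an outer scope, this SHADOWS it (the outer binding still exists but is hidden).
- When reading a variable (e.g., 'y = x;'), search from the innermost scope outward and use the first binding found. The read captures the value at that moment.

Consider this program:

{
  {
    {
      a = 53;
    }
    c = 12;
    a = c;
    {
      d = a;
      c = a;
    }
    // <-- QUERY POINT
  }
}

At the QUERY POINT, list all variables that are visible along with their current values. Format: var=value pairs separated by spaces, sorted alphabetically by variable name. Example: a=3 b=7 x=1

Step 1: enter scope (depth=1)
Step 2: enter scope (depth=2)
Step 3: enter scope (depth=3)
Step 4: declare a=53 at depth 3
Step 5: exit scope (depth=2)
Step 6: declare c=12 at depth 2
Step 7: declare a=(read c)=12 at depth 2
Step 8: enter scope (depth=3)
Step 9: declare d=(read a)=12 at depth 3
Step 10: declare c=(read a)=12 at depth 3
Step 11: exit scope (depth=2)
Visible at query point: a=12 c=12

Answer: a=12 c=12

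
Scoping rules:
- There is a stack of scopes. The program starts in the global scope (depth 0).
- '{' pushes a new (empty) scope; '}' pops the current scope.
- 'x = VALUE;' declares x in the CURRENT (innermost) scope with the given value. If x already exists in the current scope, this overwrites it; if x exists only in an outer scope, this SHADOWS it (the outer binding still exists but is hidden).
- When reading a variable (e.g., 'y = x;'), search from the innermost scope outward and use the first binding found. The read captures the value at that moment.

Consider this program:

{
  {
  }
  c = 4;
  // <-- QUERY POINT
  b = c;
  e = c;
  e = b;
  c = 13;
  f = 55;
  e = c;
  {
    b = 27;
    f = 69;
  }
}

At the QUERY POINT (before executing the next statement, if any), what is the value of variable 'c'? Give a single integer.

Step 1: enter scope (depth=1)
Step 2: enter scope (depth=2)
Step 3: exit scope (depth=1)
Step 4: declare c=4 at depth 1
Visible at query point: c=4

Answer: 4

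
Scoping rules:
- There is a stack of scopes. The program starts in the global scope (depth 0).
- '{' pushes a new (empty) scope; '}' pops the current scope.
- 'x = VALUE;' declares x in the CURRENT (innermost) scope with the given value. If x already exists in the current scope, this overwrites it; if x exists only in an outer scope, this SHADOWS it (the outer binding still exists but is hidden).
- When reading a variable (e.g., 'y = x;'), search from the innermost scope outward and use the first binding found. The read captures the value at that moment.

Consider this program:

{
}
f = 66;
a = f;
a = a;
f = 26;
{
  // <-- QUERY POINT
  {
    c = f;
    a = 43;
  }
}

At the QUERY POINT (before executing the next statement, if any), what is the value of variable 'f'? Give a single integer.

Answer: 26

Derivation:
Step 1: enter scope (depth=1)
Step 2: exit scope (depth=0)
Step 3: declare f=66 at depth 0
Step 4: declare a=(read f)=66 at depth 0
Step 5: declare a=(read a)=66 at depth 0
Step 6: declare f=26 at depth 0
Step 7: enter scope (depth=1)
Visible at query point: a=66 f=26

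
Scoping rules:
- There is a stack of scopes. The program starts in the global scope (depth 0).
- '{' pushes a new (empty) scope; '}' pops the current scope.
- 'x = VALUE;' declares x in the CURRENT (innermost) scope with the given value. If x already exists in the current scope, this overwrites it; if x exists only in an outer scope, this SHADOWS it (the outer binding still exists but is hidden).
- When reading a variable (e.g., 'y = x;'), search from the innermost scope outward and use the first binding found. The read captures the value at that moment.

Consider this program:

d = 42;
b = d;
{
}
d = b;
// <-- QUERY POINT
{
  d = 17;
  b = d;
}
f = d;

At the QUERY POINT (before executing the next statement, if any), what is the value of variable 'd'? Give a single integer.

Answer: 42

Derivation:
Step 1: declare d=42 at depth 0
Step 2: declare b=(read d)=42 at depth 0
Step 3: enter scope (depth=1)
Step 4: exit scope (depth=0)
Step 5: declare d=(read b)=42 at depth 0
Visible at query point: b=42 d=42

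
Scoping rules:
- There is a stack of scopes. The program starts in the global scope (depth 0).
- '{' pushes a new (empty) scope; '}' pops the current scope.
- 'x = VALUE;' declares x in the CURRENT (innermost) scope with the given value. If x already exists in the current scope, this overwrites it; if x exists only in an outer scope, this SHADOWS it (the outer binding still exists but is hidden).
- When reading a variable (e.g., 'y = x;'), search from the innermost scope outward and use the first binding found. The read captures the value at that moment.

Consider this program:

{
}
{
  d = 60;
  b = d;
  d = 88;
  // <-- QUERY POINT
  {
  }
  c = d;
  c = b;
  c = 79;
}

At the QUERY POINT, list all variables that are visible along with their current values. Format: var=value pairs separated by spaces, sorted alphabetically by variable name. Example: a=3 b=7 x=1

Answer: b=60 d=88

Derivation:
Step 1: enter scope (depth=1)
Step 2: exit scope (depth=0)
Step 3: enter scope (depth=1)
Step 4: declare d=60 at depth 1
Step 5: declare b=(read d)=60 at depth 1
Step 6: declare d=88 at depth 1
Visible at query point: b=60 d=88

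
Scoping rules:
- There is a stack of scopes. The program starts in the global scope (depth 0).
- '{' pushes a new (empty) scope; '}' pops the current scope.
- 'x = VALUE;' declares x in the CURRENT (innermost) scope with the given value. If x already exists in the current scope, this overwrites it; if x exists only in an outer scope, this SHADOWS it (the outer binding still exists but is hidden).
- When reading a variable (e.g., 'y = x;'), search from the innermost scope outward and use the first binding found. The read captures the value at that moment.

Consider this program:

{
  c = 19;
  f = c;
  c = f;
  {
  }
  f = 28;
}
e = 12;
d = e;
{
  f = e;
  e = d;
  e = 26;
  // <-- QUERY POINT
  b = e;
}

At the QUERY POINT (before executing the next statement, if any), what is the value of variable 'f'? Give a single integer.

Answer: 12

Derivation:
Step 1: enter scope (depth=1)
Step 2: declare c=19 at depth 1
Step 3: declare f=(read c)=19 at depth 1
Step 4: declare c=(read f)=19 at depth 1
Step 5: enter scope (depth=2)
Step 6: exit scope (depth=1)
Step 7: declare f=28 at depth 1
Step 8: exit scope (depth=0)
Step 9: declare e=12 at depth 0
Step 10: declare d=(read e)=12 at depth 0
Step 11: enter scope (depth=1)
Step 12: declare f=(read e)=12 at depth 1
Step 13: declare e=(read d)=12 at depth 1
Step 14: declare e=26 at depth 1
Visible at query point: d=12 e=26 f=12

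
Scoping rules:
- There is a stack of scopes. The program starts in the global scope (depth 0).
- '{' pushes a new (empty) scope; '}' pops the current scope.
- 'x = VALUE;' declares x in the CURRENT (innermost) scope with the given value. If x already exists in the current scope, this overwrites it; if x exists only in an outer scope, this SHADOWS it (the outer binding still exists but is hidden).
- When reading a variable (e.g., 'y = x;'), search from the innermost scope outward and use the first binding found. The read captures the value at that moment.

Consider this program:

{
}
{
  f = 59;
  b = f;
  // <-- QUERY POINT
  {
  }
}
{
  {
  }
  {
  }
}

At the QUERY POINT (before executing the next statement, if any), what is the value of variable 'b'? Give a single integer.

Step 1: enter scope (depth=1)
Step 2: exit scope (depth=0)
Step 3: enter scope (depth=1)
Step 4: declare f=59 at depth 1
Step 5: declare b=(read f)=59 at depth 1
Visible at query point: b=59 f=59

Answer: 59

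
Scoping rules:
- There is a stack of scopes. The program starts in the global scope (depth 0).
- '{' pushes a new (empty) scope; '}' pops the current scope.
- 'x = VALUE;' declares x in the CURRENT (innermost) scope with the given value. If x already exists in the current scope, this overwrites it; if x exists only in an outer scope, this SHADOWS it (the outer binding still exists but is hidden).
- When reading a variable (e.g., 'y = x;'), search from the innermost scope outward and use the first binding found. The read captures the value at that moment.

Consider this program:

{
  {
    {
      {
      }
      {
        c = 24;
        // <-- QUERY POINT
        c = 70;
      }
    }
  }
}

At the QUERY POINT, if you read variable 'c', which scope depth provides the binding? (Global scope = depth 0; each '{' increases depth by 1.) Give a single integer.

Answer: 4

Derivation:
Step 1: enter scope (depth=1)
Step 2: enter scope (depth=2)
Step 3: enter scope (depth=3)
Step 4: enter scope (depth=4)
Step 5: exit scope (depth=3)
Step 6: enter scope (depth=4)
Step 7: declare c=24 at depth 4
Visible at query point: c=24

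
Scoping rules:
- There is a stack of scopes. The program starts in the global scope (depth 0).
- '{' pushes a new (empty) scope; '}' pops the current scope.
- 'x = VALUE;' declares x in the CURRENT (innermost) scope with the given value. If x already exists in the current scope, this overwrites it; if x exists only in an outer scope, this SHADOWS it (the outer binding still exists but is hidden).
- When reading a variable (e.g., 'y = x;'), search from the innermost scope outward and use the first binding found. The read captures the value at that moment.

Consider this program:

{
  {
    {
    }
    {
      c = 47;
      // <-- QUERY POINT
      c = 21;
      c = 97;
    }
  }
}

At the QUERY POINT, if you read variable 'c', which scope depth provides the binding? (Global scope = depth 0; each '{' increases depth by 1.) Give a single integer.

Answer: 3

Derivation:
Step 1: enter scope (depth=1)
Step 2: enter scope (depth=2)
Step 3: enter scope (depth=3)
Step 4: exit scope (depth=2)
Step 5: enter scope (depth=3)
Step 6: declare c=47 at depth 3
Visible at query point: c=47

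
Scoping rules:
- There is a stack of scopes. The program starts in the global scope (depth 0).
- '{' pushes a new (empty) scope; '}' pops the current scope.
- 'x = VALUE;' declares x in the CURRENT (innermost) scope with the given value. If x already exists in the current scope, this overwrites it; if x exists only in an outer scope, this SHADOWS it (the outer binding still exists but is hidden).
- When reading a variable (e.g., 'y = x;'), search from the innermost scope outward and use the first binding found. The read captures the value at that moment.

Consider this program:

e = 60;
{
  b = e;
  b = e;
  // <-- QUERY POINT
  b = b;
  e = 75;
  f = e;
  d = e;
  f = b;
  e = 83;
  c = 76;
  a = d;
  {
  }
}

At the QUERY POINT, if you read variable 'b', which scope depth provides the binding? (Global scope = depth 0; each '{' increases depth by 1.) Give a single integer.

Answer: 1

Derivation:
Step 1: declare e=60 at depth 0
Step 2: enter scope (depth=1)
Step 3: declare b=(read e)=60 at depth 1
Step 4: declare b=(read e)=60 at depth 1
Visible at query point: b=60 e=60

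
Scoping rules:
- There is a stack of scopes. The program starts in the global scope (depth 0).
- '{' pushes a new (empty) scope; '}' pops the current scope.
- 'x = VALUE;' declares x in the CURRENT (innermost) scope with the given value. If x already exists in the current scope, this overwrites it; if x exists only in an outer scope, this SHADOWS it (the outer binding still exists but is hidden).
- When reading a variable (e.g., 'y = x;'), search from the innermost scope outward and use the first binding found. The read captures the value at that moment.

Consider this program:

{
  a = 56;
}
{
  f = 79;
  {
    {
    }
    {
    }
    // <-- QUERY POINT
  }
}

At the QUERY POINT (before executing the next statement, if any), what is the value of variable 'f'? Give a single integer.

Step 1: enter scope (depth=1)
Step 2: declare a=56 at depth 1
Step 3: exit scope (depth=0)
Step 4: enter scope (depth=1)
Step 5: declare f=79 at depth 1
Step 6: enter scope (depth=2)
Step 7: enter scope (depth=3)
Step 8: exit scope (depth=2)
Step 9: enter scope (depth=3)
Step 10: exit scope (depth=2)
Visible at query point: f=79

Answer: 79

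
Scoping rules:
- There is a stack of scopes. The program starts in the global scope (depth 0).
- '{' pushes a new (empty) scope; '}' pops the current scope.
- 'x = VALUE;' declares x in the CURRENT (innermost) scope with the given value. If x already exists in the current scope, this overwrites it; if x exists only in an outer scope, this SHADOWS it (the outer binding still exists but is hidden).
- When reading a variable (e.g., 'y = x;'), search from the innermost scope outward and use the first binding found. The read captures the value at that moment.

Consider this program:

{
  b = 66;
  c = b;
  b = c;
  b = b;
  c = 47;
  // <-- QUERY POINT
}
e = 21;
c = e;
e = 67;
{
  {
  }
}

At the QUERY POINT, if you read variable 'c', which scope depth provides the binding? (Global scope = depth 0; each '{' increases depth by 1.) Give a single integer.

Step 1: enter scope (depth=1)
Step 2: declare b=66 at depth 1
Step 3: declare c=(read b)=66 at depth 1
Step 4: declare b=(read c)=66 at depth 1
Step 5: declare b=(read b)=66 at depth 1
Step 6: declare c=47 at depth 1
Visible at query point: b=66 c=47

Answer: 1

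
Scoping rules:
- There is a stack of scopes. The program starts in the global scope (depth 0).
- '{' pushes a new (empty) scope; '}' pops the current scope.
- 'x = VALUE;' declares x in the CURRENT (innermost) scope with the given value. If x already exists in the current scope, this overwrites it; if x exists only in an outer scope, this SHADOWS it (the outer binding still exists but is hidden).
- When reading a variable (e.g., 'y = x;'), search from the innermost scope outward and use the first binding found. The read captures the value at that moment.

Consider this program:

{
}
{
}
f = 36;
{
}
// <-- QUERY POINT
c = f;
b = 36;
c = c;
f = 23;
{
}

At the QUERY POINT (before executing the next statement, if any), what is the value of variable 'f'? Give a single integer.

Step 1: enter scope (depth=1)
Step 2: exit scope (depth=0)
Step 3: enter scope (depth=1)
Step 4: exit scope (depth=0)
Step 5: declare f=36 at depth 0
Step 6: enter scope (depth=1)
Step 7: exit scope (depth=0)
Visible at query point: f=36

Answer: 36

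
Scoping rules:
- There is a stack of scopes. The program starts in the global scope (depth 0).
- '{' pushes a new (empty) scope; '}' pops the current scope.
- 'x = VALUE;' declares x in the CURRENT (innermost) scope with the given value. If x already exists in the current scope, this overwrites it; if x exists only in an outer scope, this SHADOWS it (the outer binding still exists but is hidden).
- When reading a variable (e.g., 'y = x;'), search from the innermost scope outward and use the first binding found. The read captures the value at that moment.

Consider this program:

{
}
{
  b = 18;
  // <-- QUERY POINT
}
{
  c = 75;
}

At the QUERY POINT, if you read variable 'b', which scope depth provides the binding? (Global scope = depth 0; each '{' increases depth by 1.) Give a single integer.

Step 1: enter scope (depth=1)
Step 2: exit scope (depth=0)
Step 3: enter scope (depth=1)
Step 4: declare b=18 at depth 1
Visible at query point: b=18

Answer: 1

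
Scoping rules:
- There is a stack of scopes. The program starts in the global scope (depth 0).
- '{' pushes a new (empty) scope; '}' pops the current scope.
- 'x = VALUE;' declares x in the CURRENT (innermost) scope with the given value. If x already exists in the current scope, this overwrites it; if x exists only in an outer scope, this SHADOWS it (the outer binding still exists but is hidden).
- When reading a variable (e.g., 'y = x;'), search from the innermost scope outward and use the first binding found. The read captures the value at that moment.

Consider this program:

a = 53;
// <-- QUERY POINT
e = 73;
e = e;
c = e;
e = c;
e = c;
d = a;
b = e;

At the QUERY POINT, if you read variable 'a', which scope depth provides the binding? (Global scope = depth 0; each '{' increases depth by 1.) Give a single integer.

Step 1: declare a=53 at depth 0
Visible at query point: a=53

Answer: 0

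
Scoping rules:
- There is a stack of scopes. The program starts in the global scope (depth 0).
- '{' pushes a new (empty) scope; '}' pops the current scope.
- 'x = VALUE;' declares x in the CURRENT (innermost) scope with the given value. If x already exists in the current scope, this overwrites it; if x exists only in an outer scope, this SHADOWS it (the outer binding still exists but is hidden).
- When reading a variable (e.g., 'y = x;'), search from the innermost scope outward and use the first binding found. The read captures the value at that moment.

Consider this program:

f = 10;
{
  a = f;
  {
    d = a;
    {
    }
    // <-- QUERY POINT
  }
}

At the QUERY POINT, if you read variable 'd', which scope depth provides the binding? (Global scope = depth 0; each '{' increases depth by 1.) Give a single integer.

Step 1: declare f=10 at depth 0
Step 2: enter scope (depth=1)
Step 3: declare a=(read f)=10 at depth 1
Step 4: enter scope (depth=2)
Step 5: declare d=(read a)=10 at depth 2
Step 6: enter scope (depth=3)
Step 7: exit scope (depth=2)
Visible at query point: a=10 d=10 f=10

Answer: 2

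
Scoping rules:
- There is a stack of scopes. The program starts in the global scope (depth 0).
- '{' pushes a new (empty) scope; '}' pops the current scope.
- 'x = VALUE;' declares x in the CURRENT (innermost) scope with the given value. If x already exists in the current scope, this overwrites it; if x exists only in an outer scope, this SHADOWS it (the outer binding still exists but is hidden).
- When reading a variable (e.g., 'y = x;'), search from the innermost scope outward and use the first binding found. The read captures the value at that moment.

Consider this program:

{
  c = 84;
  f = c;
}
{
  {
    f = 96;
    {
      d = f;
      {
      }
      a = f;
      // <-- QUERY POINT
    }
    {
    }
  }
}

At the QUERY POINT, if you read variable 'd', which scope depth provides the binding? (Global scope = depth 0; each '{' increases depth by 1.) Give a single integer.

Answer: 3

Derivation:
Step 1: enter scope (depth=1)
Step 2: declare c=84 at depth 1
Step 3: declare f=(read c)=84 at depth 1
Step 4: exit scope (depth=0)
Step 5: enter scope (depth=1)
Step 6: enter scope (depth=2)
Step 7: declare f=96 at depth 2
Step 8: enter scope (depth=3)
Step 9: declare d=(read f)=96 at depth 3
Step 10: enter scope (depth=4)
Step 11: exit scope (depth=3)
Step 12: declare a=(read f)=96 at depth 3
Visible at query point: a=96 d=96 f=96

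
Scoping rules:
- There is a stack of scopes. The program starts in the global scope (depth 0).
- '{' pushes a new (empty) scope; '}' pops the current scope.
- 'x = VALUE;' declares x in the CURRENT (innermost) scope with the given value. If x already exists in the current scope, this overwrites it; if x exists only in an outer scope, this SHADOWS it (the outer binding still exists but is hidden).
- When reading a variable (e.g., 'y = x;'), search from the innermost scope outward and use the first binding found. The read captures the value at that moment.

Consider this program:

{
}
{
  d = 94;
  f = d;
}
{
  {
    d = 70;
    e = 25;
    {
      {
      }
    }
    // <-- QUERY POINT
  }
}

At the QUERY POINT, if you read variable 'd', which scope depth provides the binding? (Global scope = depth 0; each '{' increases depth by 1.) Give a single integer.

Answer: 2

Derivation:
Step 1: enter scope (depth=1)
Step 2: exit scope (depth=0)
Step 3: enter scope (depth=1)
Step 4: declare d=94 at depth 1
Step 5: declare f=(read d)=94 at depth 1
Step 6: exit scope (depth=0)
Step 7: enter scope (depth=1)
Step 8: enter scope (depth=2)
Step 9: declare d=70 at depth 2
Step 10: declare e=25 at depth 2
Step 11: enter scope (depth=3)
Step 12: enter scope (depth=4)
Step 13: exit scope (depth=3)
Step 14: exit scope (depth=2)
Visible at query point: d=70 e=25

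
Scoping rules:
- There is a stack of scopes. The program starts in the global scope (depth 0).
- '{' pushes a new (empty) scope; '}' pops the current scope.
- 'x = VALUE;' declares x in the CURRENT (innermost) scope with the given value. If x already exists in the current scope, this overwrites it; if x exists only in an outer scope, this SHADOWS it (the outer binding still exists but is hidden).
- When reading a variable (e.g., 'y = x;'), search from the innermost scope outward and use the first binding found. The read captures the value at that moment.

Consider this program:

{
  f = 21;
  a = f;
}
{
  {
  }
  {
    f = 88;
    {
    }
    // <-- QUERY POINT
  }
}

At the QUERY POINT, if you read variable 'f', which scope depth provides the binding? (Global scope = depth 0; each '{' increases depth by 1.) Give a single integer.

Answer: 2

Derivation:
Step 1: enter scope (depth=1)
Step 2: declare f=21 at depth 1
Step 3: declare a=(read f)=21 at depth 1
Step 4: exit scope (depth=0)
Step 5: enter scope (depth=1)
Step 6: enter scope (depth=2)
Step 7: exit scope (depth=1)
Step 8: enter scope (depth=2)
Step 9: declare f=88 at depth 2
Step 10: enter scope (depth=3)
Step 11: exit scope (depth=2)
Visible at query point: f=88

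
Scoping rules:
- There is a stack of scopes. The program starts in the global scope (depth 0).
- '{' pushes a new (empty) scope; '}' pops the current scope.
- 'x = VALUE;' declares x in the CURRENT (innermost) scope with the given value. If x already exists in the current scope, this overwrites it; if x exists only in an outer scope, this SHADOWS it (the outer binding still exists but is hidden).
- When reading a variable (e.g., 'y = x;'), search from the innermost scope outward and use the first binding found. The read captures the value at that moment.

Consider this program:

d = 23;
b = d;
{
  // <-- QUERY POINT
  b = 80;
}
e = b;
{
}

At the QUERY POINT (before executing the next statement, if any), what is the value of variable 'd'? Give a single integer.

Answer: 23

Derivation:
Step 1: declare d=23 at depth 0
Step 2: declare b=(read d)=23 at depth 0
Step 3: enter scope (depth=1)
Visible at query point: b=23 d=23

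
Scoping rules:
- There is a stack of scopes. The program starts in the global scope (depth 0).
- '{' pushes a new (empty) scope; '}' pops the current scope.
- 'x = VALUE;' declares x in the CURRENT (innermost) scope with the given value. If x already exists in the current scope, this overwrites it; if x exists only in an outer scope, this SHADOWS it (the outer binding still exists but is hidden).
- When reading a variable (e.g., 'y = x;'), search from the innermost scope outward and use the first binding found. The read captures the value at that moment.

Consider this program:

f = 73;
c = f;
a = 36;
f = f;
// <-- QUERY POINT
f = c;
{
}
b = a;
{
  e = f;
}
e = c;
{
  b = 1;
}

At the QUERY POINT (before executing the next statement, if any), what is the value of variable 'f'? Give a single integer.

Step 1: declare f=73 at depth 0
Step 2: declare c=(read f)=73 at depth 0
Step 3: declare a=36 at depth 0
Step 4: declare f=(read f)=73 at depth 0
Visible at query point: a=36 c=73 f=73

Answer: 73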